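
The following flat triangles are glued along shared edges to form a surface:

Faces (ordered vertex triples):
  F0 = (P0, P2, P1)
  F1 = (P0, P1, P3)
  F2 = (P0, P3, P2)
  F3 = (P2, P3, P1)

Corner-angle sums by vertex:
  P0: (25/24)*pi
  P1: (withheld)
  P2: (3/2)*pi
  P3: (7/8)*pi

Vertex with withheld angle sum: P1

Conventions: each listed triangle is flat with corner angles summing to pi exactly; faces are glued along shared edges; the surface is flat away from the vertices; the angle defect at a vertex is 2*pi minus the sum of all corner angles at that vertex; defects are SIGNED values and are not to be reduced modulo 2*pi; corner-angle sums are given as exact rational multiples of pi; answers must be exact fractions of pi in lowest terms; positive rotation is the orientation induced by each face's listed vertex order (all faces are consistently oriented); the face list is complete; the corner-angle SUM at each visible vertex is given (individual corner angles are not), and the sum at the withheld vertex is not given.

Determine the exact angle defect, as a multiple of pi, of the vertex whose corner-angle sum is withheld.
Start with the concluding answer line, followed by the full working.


Answer: defect(P1) = (17/12)*pi

V = 4, E = 6, F = 4; chi = V - E + F = 2
Gauss-Bonnet: total defect = 2*pi*chi = 4*pi; visible defects sum to (31/12)*pi


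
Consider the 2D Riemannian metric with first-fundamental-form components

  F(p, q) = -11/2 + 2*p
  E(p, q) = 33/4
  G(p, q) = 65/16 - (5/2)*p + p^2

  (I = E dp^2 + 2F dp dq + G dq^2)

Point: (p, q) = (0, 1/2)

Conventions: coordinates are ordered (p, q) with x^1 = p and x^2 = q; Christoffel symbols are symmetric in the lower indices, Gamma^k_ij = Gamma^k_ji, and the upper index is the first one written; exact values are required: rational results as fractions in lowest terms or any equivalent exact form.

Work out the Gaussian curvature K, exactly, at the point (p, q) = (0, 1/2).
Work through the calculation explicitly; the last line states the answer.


E = 33/4, F = -11/2, G = 65/16, EG - F^2 = 209/64 at the point
E_p = 0, E_q = 0, F_p = 2, F_q = 0, G_p = -5/2, G_q = 0
E_qq = 0, F_pq = 0, G_pp = 2
Apply the Brioschi formula K = (det M1 - det M2)/(EG - F^2)^2 over the derivative matrices of E, F, G.
M1 = [[-E_qq/2 + F_pq - G_pp/2, E_p/2, F_p - E_q/2], [F_q - G_p/2, E, F], [G_q/2, F, G]] = [[-1, 0, 2], [5/4, 33/4, -11/2], [0, -11/2, 65/16]]; det M1 = -1089/64
M2 = [[0, E_q/2, G_p/2], [E_q/2, E, F], [G_p/2, F, G]] = [[0, 0, -5/4], [0, 33/4, -11/2], [-5/4, -11/2, 65/16]]; det M2 = -825/64
det M1 - det M2 = -33/8; K = -33/8 / (209/64)^2 = -1536/3971

Answer: K = -1536/3971


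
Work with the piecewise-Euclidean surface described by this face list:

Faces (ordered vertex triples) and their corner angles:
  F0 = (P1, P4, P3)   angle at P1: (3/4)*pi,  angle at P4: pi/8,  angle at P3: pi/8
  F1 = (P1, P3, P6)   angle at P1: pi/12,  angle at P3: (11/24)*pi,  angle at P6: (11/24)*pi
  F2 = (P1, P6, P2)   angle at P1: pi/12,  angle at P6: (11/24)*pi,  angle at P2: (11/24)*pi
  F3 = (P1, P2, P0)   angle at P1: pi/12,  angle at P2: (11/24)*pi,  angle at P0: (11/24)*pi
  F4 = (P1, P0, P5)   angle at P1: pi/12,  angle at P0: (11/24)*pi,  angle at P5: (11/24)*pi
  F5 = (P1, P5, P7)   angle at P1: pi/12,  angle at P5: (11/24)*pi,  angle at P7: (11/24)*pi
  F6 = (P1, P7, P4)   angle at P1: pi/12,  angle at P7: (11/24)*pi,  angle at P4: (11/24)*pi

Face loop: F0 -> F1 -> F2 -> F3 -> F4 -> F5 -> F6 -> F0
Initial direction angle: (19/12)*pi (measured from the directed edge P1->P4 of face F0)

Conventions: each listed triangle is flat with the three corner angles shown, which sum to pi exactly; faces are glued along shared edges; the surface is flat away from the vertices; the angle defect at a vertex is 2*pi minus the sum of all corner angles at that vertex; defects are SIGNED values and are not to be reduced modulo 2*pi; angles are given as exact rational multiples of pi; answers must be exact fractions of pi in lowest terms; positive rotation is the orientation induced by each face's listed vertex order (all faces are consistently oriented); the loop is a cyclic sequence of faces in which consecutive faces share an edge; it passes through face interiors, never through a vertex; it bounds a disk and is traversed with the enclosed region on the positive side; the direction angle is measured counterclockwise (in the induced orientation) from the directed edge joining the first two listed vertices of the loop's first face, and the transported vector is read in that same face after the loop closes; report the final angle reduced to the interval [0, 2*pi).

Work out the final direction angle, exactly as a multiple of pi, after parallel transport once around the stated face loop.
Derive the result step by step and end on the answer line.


enclosed vertex P1: corner angles sum to (5/4)*pi, defect = 2*pi - (5/4)*pi = (3/4)*pi
summing the enclosed defects onto the initial angle, mod 2*pi in the induced orientation:
final angle = (19/12)*pi + (3/4)*pi = pi/3 (mod 2*pi)

Answer: final direction angle = pi/3


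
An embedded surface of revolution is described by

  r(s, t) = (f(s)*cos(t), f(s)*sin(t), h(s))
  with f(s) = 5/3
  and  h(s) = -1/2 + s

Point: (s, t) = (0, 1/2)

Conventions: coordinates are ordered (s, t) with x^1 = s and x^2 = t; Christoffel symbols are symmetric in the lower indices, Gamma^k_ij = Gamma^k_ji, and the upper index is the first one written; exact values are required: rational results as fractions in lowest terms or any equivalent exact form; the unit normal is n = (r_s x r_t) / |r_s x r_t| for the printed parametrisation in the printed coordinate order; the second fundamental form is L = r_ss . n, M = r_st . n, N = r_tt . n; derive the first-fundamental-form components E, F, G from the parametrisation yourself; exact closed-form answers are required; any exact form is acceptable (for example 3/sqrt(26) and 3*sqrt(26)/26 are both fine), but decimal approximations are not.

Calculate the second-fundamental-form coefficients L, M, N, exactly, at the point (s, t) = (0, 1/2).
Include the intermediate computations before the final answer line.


f = 5/3, f' = 0, f'' = 0, h' = 1, h'' = 0
E = 1, F = 0, G = 25/9; answer radicand W^2 = 1
unnormalised second-form numerators: l = 0, m = 0, n = 5/3; L = l/sqrt(1), and similarly M = m/sqrt(W^2), N = n/sqrt(W^2)

Answer: L = 0, M = 0, N = 5/3


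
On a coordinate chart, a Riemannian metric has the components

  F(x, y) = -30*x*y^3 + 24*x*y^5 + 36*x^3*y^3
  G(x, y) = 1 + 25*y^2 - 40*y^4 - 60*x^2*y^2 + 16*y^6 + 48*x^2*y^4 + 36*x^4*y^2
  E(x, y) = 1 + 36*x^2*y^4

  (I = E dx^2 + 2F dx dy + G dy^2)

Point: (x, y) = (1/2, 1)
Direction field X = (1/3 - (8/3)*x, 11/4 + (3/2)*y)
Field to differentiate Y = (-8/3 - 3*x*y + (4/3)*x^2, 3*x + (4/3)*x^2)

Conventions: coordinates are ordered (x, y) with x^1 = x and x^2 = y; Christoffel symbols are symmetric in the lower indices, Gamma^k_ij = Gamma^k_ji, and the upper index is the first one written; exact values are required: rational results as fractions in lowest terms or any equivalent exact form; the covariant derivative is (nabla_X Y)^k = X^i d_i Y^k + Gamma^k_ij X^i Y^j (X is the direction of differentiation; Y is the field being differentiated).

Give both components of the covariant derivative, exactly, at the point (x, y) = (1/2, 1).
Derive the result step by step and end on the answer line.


E = 10, F = 3/2, G = 5/4 at the point
E_x = 36, E_y = 36, F_x = 21, F_y = 57/2, G_x = 6, G_y = 17/2
EG - F^2 = 41/4;  g^inv = (4/41) * [[5/4, -3/2], [-3/2, 10]]
first-kind symbols [ij,l] = (1/2)(d_i g_jl + d_j g_il - d_l g_ij): [xx,x] = E_x/2 = 18, [xx,y] = F_x - E_y/2 = 3, [xy,x] = E_y/2 = 18, [xy,y] = G_x/2 = 3, [yy,x] = F_y - G_x/2 = 51/2, [yy,y] = G_y/2 = 17/4
Gamma^x_ij = (G*[ij,x] - F*[ij,y])/(EG - F^2), Gamma^y_ij = (E*[ij,y] - F*[ij,x])/(EG - F^2)
Gamma_xxx = 72/41, Gamma_xxy = 72/41, Gamma_xyy = 102/41, Gamma_yxx = 12/41, Gamma_yxy = 12/41, Gamma_yyy = 17/41
X = (-1, 17/4), Y = (-23/6, 11/6) at the point

Answer: (nabla_X Y)^x = -10255/984, (nabla_X Y)^y = -5201/984


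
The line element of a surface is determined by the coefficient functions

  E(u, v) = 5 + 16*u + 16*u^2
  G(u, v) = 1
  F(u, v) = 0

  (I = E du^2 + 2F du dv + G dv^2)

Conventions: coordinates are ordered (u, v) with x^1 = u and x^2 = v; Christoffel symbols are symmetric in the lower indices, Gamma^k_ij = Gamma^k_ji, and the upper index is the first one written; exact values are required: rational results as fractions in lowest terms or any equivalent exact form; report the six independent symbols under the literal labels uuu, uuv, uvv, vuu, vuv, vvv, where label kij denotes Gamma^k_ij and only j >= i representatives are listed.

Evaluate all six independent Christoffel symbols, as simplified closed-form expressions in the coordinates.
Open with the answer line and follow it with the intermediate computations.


Answer: Gamma_uuu = (16*u + 8)/(16*u^2 + 16*u + 5), Gamma_uuv = 0, Gamma_uvv = 0, Gamma_vuu = 0, Gamma_vuv = 0, Gamma_vvv = 0

E = 5 + 16*u + 16*u^2; F = 0; G = 1
Gamma^k_ij = (1/2) g^{kl} (d_i g_jl + d_j g_il - d_l g_ij), with g^inv = (1/(EG-F^2)) [[G, -F], [-F, E]]
first partials: E_u = 16 + 32*u, E_v = 0, F_u = 0, F_v = 0, G_u = 0, G_v = 0
D = EG - F^2 = 5 + 16*u + 16*u^2
expanded: Gamma^u_uu = (G E_u - 2F F_u + F E_v)/(2D), Gamma^u_uv = (G E_v - F G_u)/(2D), Gamma^u_vv = (2G F_v - G G_u - F G_v)/(2D), Gamma^v_uu = (2E F_u - E E_v - F E_u)/(2D), Gamma^v_uv = (E G_u - F E_v)/(2D), Gamma^v_vv = (E G_v - 2F F_v + F G_u)/(2D); substitute and cancel common factors


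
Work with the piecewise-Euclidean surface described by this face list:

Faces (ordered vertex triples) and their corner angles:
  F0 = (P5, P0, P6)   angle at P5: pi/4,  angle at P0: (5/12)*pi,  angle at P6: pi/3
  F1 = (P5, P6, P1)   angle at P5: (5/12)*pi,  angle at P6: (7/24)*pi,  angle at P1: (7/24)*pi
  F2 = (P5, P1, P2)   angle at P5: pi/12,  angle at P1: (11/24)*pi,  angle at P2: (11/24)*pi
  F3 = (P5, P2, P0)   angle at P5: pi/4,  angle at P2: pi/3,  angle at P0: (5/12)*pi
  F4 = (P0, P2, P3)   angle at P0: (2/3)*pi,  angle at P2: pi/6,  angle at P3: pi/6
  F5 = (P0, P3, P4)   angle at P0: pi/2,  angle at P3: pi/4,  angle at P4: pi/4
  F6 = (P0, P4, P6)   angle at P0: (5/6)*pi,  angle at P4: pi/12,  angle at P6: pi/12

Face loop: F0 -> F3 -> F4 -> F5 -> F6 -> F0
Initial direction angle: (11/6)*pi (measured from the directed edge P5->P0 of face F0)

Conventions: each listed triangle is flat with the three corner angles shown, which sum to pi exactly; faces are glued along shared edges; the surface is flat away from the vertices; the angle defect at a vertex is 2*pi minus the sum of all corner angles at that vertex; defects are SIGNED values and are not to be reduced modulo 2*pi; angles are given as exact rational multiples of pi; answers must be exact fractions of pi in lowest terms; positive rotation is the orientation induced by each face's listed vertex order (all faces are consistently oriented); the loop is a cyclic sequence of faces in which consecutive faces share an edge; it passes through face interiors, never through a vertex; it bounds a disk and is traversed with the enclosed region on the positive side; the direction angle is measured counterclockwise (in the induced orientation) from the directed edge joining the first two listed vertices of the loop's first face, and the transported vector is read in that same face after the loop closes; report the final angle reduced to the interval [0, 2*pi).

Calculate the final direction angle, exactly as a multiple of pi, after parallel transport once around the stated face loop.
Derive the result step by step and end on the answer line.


enclosed vertex P0: corner angles sum to (17/6)*pi, defect = 2*pi - (17/6)*pi = (-5/6)*pi
adding the enclosed defects to the starting angle (mod 2*pi, induced orientation) gives the holonomy
final angle = (11/6)*pi - (5/6)*pi = pi (mod 2*pi)

Answer: final direction angle = pi


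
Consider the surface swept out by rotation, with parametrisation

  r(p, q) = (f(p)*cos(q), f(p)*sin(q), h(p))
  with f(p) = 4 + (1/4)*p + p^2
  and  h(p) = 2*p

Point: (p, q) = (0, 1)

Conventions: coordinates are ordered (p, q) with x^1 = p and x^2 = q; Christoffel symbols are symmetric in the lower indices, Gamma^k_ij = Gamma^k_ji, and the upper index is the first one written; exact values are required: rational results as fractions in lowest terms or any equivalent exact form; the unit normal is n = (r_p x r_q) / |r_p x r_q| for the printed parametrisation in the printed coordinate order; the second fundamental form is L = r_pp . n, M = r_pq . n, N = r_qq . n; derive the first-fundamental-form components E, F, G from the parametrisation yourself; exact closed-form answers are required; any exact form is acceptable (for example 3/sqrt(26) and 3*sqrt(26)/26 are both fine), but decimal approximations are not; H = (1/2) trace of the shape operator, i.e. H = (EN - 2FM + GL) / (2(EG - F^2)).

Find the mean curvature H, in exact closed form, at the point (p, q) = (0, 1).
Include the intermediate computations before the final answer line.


f = 4, f' = 1/4, f'' = 2, h' = 2, h'' = 0
E = 65/16, F = 0, G = 16; answer radicand W^2 = 65/16
unnormalised second-form numerators: l = -4, m = 0, n = 8; L = l/sqrt(65/16), and similarly M = m/sqrt(W^2), N = n/sqrt(W^2)
H = (E*n - 2*F*m + G*l) / (2*(EG - F^2)*sqrt(W^2)); E*n - 2*F*m + G*l = -63/2, EG - F^2 = 65, so H = (-63/260)/sqrt(65/16)

Answer: H = -63*sqrt(65)/4225


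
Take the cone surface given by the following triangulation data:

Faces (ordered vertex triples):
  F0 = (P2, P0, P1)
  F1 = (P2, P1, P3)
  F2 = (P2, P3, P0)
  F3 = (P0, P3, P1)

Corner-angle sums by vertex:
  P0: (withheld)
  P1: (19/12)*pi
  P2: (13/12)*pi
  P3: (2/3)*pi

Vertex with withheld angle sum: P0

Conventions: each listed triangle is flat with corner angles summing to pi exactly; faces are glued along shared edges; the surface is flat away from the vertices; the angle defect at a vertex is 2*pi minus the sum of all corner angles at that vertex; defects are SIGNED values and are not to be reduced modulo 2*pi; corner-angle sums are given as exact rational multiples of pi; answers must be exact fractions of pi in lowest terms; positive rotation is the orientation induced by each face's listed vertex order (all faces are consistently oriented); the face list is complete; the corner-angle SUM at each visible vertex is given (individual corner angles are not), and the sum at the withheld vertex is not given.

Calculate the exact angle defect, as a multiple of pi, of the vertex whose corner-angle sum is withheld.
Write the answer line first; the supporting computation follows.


Answer: defect(P0) = (4/3)*pi

V = 4, E = 6, F = 4; chi = V - E + F = 2
Gauss-Bonnet: total defect = 2*pi*chi = 4*pi; visible defects sum to (8/3)*pi


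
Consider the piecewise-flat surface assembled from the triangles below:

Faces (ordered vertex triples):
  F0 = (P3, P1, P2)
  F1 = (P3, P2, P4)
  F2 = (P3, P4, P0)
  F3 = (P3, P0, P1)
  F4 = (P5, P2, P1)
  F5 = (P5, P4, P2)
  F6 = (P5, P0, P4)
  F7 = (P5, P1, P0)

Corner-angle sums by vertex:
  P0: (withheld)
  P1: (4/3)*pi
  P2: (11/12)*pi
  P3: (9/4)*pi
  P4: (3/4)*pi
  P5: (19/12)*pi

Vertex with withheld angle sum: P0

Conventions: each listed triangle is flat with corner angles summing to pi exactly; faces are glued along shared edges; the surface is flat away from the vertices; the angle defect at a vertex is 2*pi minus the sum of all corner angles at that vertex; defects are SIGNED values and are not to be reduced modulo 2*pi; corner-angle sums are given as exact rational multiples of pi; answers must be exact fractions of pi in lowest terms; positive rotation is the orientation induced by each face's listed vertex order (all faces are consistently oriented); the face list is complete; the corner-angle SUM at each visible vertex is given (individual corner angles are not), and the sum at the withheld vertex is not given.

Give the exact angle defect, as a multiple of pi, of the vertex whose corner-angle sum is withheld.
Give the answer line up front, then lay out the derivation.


Answer: defect(P0) = (5/6)*pi

V = 6, E = 12, F = 8; chi = V - E + F = 2
Gauss-Bonnet: total defect = 2*pi*chi = 4*pi; visible defects sum to (19/6)*pi


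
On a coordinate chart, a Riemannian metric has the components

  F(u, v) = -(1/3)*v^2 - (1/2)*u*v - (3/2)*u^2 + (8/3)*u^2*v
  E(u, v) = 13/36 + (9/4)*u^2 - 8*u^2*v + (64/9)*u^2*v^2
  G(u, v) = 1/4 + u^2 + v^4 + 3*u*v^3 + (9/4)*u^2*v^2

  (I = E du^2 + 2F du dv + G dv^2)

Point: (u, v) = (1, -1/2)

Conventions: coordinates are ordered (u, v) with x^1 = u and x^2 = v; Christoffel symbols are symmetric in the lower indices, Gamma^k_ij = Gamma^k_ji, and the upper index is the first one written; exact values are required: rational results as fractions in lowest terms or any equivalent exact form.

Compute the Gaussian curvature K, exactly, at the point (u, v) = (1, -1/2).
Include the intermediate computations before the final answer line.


E = 151/18, F = -8/3, G = 3/2, EG - F^2 = 197/36 at the point
E_u = 289/18, E_v = -136/9, F_u = -65/12, F_v = 5/2, G_u = 11/4, G_v = -1/2
E_vv = 128/9, F_uv = 29/6, G_uu = 25/8
Compute both Brioschi determinants and normalise by (EG - F^2)^2.
M1 = [[-E_vv/2 + F_uv - G_uu/2, E_u/2, F_u - E_v/2], [F_v - G_u/2, E, F], [G_v/2, F, G]] = [[-553/144, 289/36, 77/36], [9/8, 151/18, -8/3], [-1/4, -8/3, 3/2]]; det M1 = -80717/2592
M2 = [[0, E_v/2, G_u/2], [E_v/2, E, F], [G_u/2, F, G]] = [[0, -68/9, 11/8], [-68/9, 151/18, -8/3], [11/8, -8/3, 3/2]]; det M2 = -53087/1152
det M1 - det M2 = 154915/10368; K = 154915/10368 / (197/36)^2 = 154915/310472

Answer: K = 154915/310472


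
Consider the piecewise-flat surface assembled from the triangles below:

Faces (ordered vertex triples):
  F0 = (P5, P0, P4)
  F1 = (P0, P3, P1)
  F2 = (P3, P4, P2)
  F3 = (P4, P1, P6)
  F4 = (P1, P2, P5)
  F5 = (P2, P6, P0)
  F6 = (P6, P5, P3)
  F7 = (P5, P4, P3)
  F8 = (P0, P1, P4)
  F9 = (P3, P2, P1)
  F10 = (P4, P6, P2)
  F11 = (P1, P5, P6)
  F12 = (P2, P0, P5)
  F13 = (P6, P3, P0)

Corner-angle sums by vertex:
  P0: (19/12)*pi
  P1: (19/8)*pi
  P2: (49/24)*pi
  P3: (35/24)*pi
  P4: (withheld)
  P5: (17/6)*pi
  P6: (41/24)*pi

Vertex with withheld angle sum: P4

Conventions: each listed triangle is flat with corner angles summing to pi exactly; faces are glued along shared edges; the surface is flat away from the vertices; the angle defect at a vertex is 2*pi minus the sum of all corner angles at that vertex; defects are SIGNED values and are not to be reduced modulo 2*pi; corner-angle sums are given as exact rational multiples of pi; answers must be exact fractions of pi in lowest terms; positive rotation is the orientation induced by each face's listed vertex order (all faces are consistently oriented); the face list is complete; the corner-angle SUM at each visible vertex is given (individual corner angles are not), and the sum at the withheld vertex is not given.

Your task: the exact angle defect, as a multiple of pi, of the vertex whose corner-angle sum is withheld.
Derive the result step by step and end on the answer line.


V = 7, E = 21, F = 14; chi = V - E + F = 0
Gauss-Bonnet: total defect = 2*pi*chi = 0; visible defects sum to 0

Answer: defect(P4) = 0


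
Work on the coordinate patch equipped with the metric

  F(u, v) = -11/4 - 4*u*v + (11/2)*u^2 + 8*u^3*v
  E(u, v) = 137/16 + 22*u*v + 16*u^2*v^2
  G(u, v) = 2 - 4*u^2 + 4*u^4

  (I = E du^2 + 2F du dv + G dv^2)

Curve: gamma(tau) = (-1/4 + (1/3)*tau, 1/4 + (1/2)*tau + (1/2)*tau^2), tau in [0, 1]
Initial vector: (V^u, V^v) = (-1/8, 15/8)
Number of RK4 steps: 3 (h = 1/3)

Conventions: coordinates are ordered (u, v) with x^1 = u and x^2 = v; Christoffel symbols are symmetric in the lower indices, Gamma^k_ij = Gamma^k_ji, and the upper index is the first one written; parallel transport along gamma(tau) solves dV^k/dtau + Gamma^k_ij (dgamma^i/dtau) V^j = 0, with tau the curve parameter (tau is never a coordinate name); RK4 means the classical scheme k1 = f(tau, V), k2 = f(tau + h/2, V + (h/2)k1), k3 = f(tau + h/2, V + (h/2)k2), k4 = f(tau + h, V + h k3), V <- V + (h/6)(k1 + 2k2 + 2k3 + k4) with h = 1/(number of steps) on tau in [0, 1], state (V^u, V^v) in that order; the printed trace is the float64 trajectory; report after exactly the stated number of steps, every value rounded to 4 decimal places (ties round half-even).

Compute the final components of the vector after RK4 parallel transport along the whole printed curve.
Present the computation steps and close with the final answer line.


gamma'(tau) = (1/3, 1/2 + tau); f(tau, V)^k = -Gamma^k_ij(gamma(tau)) gamma'^i(tau) V^j; h = 1/3; intermediate values shown to 6 dp
curve data and Christoffel symbols at the stage parameters:
  tau = 0.000000: gamma = (-0.250000, 0.250000), gamma' = (0.333333, 0.500000); Gamma_uuu = 0.311891, Gamma_uuv = -0.311891, Gamma_uvv = 0.000000, Gamma_vuu = -0.109162, Gamma_vuv = 0.109162, Gamma_vvv = 0.000000
  tau = 0.166667: gamma = (-0.194444, 0.347222), gamma' = (0.333333, 0.666667); Gamma_uuu = 0.430299, Gamma_uuv = -0.240967, Gamma_uvv = 0.000000, Gamma_vuu = -0.160391, Gamma_vuv = 0.089819, Gamma_vvv = 0.000000
  tau = 0.333333: gamma = (-0.138889, 0.472222), gamma' = (0.333333, 0.833333); Gamma_uuu = 0.579200, Gamma_uuv = -0.170353, Gamma_uvv = 0.000000, Gamma_vuu = -0.223847, Gamma_vuv = 0.065837, Gamma_vvv = 0.000000
  tau = 0.500000: gamma = (-0.083333, 0.625000), gamma' = (0.333333, 1.000000); Gamma_uuu = 0.753534, Gamma_uuv = -0.100471, Gamma_uvv = 0.000000, Gamma_vuu = -0.292355, Gamma_vuv = 0.038981, Gamma_vvv = 0.000000
  tau = 0.666667: gamma = (-0.027778, 0.805556), gamma' = (0.333333, 1.166667); Gamma_uuu = 0.944635, Gamma_uuv = -0.032574, Gamma_uvv = 0.000000, Gamma_vuu = -0.354512, Gamma_vuv = 0.012225, Gamma_vvv = 0.000000
  tau = 0.833333: gamma = (0.027778, 1.013889), gamma' = (0.333333, 1.333333); Gamma_uuu = 1.139128, Gamma_uuv = 0.031209, Gamma_uvv = 0.000000, Gamma_vuu = -0.397313, Gamma_vuv = -0.010885, Gamma_vvv = 0.000000
  tau = 1.000000: gamma = (0.083333, 1.250000), gamma' = (0.333333, 1.500000); Gamma_uuu = 1.319423, Gamma_uuv = 0.087962, Gamma_uvv = 0.000000, Gamma_vuu = -0.410873, Gamma_vuv = -0.027392, Gamma_vvv = 0.000000
step 0: V^u = -0.1250, V^v = 1.8750
step 1: k1 = (0.188434, -0.065952), k2 = (0.148111, -0.055207), k3 = (0.148139, -0.055218), k4 = (0.109290, -0.042238); V <- V + (h/6)(k1 + 2k2 + 2k3 + k4): V^u = -0.0755, V^v = 1.8567
step 2: k1 = (0.109293, -0.042239), k2 = (0.070586, -0.027386), k3 = (0.071641, -0.027795), k4 = (0.034364, -0.012896); V <- V + (h/6)(k1 + 2k2 + 2k3 + k4): V^u = -0.0518, V^v = 1.8475
step 3: k1 = (0.034391, -0.012907), k2 = (0.000195, -0.000068), k3 = (0.002574, -0.000898), k4 = (-0.025059, 0.007803); V <- V + (h/6)(k1 + 2k2 + 2k3 + k4): V^u = -0.0509, V^v = 1.8471

Answer: V^u = -0.0509, V^v = 1.8471


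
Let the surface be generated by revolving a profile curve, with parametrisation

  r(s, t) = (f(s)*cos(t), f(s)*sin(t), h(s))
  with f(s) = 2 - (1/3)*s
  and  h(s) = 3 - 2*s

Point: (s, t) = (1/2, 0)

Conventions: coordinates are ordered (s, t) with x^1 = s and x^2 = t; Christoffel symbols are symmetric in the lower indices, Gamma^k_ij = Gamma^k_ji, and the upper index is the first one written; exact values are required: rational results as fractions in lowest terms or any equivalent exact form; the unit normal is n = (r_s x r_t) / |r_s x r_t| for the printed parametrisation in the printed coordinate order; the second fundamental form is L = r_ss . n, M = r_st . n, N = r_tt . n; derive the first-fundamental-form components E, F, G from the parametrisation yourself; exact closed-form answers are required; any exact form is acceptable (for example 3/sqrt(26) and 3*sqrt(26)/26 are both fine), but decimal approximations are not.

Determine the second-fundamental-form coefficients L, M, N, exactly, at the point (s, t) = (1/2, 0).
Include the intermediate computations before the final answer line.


f = 11/6, f' = -1/3, f'' = 0, h' = -2, h'' = 0
E = 37/9, F = 0, G = 121/36; answer radicand W^2 = 37/9
unnormalised second-form numerators: l = 0, m = 0, n = -11/3; L = l/sqrt(37/9), and similarly M = m/sqrt(W^2), N = n/sqrt(W^2)

Answer: L = 0, M = 0, N = -11*sqrt(37)/37


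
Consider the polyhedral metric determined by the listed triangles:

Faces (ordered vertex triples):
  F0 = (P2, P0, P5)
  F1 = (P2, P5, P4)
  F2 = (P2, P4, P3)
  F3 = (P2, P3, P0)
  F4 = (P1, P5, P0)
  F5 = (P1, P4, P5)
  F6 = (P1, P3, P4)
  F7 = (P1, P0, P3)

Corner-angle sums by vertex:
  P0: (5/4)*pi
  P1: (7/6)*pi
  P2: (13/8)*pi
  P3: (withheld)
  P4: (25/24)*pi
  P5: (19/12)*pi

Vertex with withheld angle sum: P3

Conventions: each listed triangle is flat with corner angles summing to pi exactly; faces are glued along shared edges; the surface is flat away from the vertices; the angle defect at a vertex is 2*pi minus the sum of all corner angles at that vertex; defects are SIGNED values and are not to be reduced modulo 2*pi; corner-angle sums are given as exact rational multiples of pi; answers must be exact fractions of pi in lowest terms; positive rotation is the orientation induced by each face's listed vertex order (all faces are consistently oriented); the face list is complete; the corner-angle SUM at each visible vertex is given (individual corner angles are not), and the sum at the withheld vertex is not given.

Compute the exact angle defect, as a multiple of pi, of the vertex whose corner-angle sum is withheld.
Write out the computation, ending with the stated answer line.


V = 6, E = 12, F = 8; chi = V - E + F = 2
Gauss-Bonnet: total defect = 2*pi*chi = 4*pi; visible defects sum to (10/3)*pi

Answer: defect(P3) = (2/3)*pi


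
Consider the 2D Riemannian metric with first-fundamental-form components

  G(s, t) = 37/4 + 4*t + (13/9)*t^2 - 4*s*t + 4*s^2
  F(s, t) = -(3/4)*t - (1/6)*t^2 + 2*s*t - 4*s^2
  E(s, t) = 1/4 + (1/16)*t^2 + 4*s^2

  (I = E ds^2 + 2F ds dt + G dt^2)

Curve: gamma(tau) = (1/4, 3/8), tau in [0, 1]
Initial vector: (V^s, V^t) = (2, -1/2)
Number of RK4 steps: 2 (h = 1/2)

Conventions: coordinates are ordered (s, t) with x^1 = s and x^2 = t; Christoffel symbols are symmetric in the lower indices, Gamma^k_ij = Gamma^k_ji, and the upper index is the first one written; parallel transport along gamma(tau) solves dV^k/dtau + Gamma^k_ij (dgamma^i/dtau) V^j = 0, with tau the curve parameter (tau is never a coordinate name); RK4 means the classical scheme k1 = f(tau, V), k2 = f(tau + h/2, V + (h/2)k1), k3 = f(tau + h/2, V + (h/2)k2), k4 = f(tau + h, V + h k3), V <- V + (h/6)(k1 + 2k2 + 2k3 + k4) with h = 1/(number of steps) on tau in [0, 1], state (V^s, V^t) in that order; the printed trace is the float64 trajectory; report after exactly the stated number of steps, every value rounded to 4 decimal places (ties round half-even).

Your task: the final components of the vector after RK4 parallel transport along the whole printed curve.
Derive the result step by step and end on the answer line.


gamma'(tau) = (0, 0); f(tau, V)^k = -Gamma^k_ij(gamma(tau)) gamma'^i(tau) V^j; h = 1/2; intermediate values shown to 6 dp
curve data and Christoffel symbols at the stage parameters:
  tau = 0.000000: gamma = (0.250000, 0.375000), gamma' = (0.000000, 0.000000); Gamma_sss = 1.927755, Gamma_sst = 0.064301, Gamma_stt = -1.119734, Gamma_tss = -0.052233, Gamma_tst = 0.025269, Gamma_ttt = 0.150581
  tau = 0.250000: gamma = (0.250000, 0.375000), gamma' = (0.000000, 0.000000); Gamma_sss = 1.927755, Gamma_sst = 0.064301, Gamma_stt = -1.119734, Gamma_tss = -0.052233, Gamma_tst = 0.025269, Gamma_ttt = 0.150581
  tau = 0.500000: gamma = (0.250000, 0.375000), gamma' = (0.000000, 0.000000); Gamma_sss = 1.927755, Gamma_sst = 0.064301, Gamma_stt = -1.119734, Gamma_tss = -0.052233, Gamma_tst = 0.025269, Gamma_ttt = 0.150581
  tau = 0.750000: gamma = (0.250000, 0.375000), gamma' = (0.000000, 0.000000); Gamma_sss = 1.927755, Gamma_sst = 0.064301, Gamma_stt = -1.119734, Gamma_tss = -0.052233, Gamma_tst = 0.025269, Gamma_ttt = 0.150581
  tau = 1.000000: gamma = (0.250000, 0.375000), gamma' = (0.000000, 0.000000); Gamma_sss = 1.927755, Gamma_sst = 0.064301, Gamma_stt = -1.119734, Gamma_tss = -0.052233, Gamma_tst = 0.025269, Gamma_ttt = 0.150581
step 0: V^s = 2.0000, V^t = -0.5000
step 1: k1 = (0.000000, 0.000000), k2 = (0.000000, 0.000000), k3 = (0.000000, 0.000000), k4 = (0.000000, 0.000000); V <- V + (h/6)(k1 + 2k2 + 2k3 + k4): V^s = 2.0000, V^t = -0.5000
step 2: k1 = (0.000000, 0.000000), k2 = (0.000000, 0.000000), k3 = (0.000000, 0.000000), k4 = (0.000000, 0.000000); V <- V + (h/6)(k1 + 2k2 + 2k3 + k4): V^s = 2.0000, V^t = -0.5000

Answer: V^s = 2.0000, V^t = -0.5000


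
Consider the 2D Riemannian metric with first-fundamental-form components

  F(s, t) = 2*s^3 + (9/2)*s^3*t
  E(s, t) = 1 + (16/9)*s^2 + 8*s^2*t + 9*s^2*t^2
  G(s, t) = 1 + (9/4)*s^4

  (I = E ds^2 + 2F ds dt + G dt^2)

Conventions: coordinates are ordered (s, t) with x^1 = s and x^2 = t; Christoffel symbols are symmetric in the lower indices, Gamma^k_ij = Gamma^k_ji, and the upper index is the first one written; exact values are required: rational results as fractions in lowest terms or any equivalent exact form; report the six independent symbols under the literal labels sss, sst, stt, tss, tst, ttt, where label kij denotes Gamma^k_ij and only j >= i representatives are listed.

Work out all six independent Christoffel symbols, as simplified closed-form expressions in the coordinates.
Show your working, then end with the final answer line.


E = 1 + (16/9)*s^2 + 8*s^2*t + 9*s^2*t^2; F = 2*s^3 + (9/2)*s^3*t; G = 1 + (9/4)*s^4
Gamma^k_ij = (1/2) g^{kl} (d_i g_jl + d_j g_il - d_l g_ij), with g^inv = (1/(EG-F^2)) [[G, -F], [-F, E]]
first partials: E_s = (32/9)*s + 16*s*t + 18*s*t^2, E_t = 8*s^2 + 18*s^2*t, F_s = 6*s^2 + (27/2)*s^2*t, F_t = (9/2)*s^3, G_s = 9*s^3, G_t = 0
D = EG - F^2 = 1 + (16/9)*s^2 + 8*s^2*t + 9*s^2*t^2 + (9/4)*s^4
expanded: Gamma^s_ss = (G E_s - 2F F_s + F E_t)/(2D), Gamma^s_st = (G E_t - F G_s)/(2D), Gamma^s_tt = (2G F_t - G G_s - F G_t)/(2D), Gamma^t_ss = (2E F_s - E E_t - F E_s)/(2D), Gamma^t_st = (E G_s - F E_t)/(2D), Gamma^t_tt = (E G_t - 2F F_t + F G_s)/(2D); substitute and cancel common factors

Answer: Gamma_sss = (324*s*t^2 + 288*s*t + 64*s)/(81*s^4 + 324*s^2*t^2 + 288*s^2*t + 64*s^2 + 36), Gamma_sst = (324*s^2*t + 144*s^2)/(81*s^4 + 324*s^2*t^2 + 288*s^2*t + 64*s^2 + 36), Gamma_stt = 0, Gamma_tss = (162*s^2*t + 72*s^2)/(81*s^4 + 324*s^2*t^2 + 288*s^2*t + 64*s^2 + 36), Gamma_tst = 162*s^3/(81*s^4 + 324*s^2*t^2 + 288*s^2*t + 64*s^2 + 36), Gamma_ttt = 0


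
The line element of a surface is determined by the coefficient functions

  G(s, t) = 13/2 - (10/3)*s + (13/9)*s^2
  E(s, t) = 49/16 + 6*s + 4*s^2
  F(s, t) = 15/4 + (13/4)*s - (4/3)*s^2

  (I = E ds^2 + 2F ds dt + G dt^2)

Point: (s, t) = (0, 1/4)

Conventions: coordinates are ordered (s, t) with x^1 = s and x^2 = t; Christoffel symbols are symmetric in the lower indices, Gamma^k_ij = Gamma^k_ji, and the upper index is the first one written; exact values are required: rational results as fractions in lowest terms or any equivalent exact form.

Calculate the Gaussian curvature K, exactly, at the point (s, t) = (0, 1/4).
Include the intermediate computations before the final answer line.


E = 49/16, F = 15/4, G = 13/2, EG - F^2 = 187/32 at the point
E_s = 6, E_t = 0, F_s = 13/4, F_t = 0, G_s = -10/3, G_t = 0
E_tt = 0, F_st = 0, G_ss = 26/9
Apply the Brioschi formula K = (det M1 - det M2)/(EG - F^2)^2 over the derivative matrices of E, F, G.
M1 = [[-E_tt/2 + F_st - G_ss/2, E_s/2, F_s - E_t/2], [F_t - G_s/2, E, F], [G_t/2, F, G]] = [[-13/9, 3, 13/4], [5/3, 49/16, 15/4], [0, 15/4, 13/2]]; det M1 = -5941/288
M2 = [[0, E_t/2, G_s/2], [E_t/2, E, F], [G_s/2, F, G]] = [[0, 0, -5/3], [0, 49/16, 15/4], [-5/3, 15/4, 13/2]]; det M2 = -1225/144
det M1 - det M2 = -3491/288; K = -3491/288 / (187/32)^2 = -111712/314721

Answer: K = -111712/314721


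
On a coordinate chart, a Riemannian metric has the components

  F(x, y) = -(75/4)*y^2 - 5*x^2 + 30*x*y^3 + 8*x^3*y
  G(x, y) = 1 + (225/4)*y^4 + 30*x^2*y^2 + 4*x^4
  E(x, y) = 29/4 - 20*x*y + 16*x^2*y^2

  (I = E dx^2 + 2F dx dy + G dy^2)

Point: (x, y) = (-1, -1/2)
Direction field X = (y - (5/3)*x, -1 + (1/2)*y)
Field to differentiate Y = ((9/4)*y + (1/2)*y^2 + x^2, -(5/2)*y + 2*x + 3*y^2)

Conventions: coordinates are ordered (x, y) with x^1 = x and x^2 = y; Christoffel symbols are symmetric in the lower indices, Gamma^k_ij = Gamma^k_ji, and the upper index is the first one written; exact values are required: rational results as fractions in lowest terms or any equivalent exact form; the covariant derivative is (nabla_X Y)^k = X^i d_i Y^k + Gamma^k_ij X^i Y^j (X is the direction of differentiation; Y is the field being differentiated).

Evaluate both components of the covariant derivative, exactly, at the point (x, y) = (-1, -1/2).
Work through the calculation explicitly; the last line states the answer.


E = 5/4, F = -31/16, G = 1025/64 at the point
E_x = 2, E_y = 4, F_x = -23/4, F_y = -47/4, G_x = -31, G_y = -465/8
EG - F^2 = 1041/64;  g^inv = (64/1041) * [[1025/64, 31/16], [31/16, 5/4]]
first-kind symbols [ij,l] = (1/2)(d_i g_jl + d_j g_il - d_l g_ij): [xx,x] = E_x/2 = 1, [xx,y] = F_x - E_y/2 = -31/4, [xy,x] = E_y/2 = 2, [xy,y] = G_x/2 = -31/2, [yy,x] = F_y - G_x/2 = 15/4, [yy,y] = G_y/2 = -465/16
Gamma^x_ij = (G*[ij,x] - F*[ij,y])/(EG - F^2), Gamma^y_ij = (E*[ij,y] - F*[ij,x])/(EG - F^2)
Gamma_xxx = 64/1041, Gamma_xxy = 128/1041, Gamma_xyy = 80/347, Gamma_yxx = -496/1041, Gamma_yxy = -992/1041, Gamma_yyy = -620/347
X = (7/6, -5/4), Y = (0, 0) at the point

Answer: (nabla_X Y)^x = -217/48, (nabla_X Y)^y = 221/24


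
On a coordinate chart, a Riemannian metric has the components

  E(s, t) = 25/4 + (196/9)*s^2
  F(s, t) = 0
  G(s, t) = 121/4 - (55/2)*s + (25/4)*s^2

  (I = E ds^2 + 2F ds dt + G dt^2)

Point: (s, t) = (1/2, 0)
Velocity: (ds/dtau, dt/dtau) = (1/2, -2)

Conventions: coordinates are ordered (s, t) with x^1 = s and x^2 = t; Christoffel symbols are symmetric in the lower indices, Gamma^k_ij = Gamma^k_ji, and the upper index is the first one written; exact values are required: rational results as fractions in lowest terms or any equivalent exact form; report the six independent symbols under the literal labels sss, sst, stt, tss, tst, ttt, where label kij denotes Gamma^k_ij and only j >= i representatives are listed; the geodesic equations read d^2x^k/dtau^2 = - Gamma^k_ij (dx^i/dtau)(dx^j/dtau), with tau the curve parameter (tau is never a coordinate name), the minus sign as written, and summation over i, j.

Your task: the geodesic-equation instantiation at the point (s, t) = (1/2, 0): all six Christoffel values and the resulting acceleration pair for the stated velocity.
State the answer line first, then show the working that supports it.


Answer: Gamma_sss = 392/421, Gamma_sst = 0, Gamma_stt = 765/842, Gamma_tss = 0, Gamma_tst = -10/17, Gamma_ttt = 0; accelerations (d^2s/dtau^2, d^2t/dtau^2) = (-1628/421, -20/17)

E = 421/36, F = 0, G = 289/16 at the point
E_s = 196/9, E_t = 0, F_s = 0, F_t = 0, G_s = -85/4, G_t = 0
EG - F^2 = 121669/576;  g^inv = (576/121669) * [[289/16, 0], [0, 421/36]]
first-kind symbols [ij,l] = (1/2)(d_i g_jl + d_j g_il - d_l g_ij): [ss,s] = E_s/2 = 98/9, [ss,t] = F_s - E_t/2 = 0, [st,s] = E_t/2 = 0, [st,t] = G_s/2 = -85/8, [tt,s] = F_t - G_s/2 = 85/8, [tt,t] = G_t/2 = 0
Gamma^s_ij = (G*[ij,s] - F*[ij,t])/(EG - F^2), Gamma^t_ij = (E*[ij,t] - F*[ij,s])/(EG - F^2)
Gamma_sss = 392/421, Gamma_sst = 0, Gamma_stt = 765/842, Gamma_tss = 0, Gamma_tst = -10/17, Gamma_ttt = 0
d^2s/dtau^2 = -(Gamma_sss*(1/2)^2 + 2*Gamma_sst*(1/2)*(-2) + Gamma_stt*(-2)^2) = -1628/421
d^2t/dtau^2 = -(Gamma_tss*(1/2)^2 + 2*Gamma_tst*(1/2)*(-2) + Gamma_ttt*(-2)^2) = -20/17


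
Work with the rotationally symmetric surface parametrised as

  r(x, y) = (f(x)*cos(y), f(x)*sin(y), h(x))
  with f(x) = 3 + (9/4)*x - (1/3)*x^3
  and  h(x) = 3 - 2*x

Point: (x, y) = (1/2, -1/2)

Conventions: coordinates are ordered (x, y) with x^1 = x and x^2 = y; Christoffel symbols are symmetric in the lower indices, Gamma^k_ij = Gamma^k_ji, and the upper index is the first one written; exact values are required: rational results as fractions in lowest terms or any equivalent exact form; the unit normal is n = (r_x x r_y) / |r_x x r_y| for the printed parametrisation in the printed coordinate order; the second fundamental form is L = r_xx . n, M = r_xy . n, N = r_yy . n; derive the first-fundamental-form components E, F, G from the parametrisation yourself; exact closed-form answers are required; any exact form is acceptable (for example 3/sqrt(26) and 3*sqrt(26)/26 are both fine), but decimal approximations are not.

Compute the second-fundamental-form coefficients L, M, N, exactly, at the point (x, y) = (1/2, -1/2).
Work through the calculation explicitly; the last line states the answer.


f = 49/12, f' = 2, f'' = -1, h' = -2, h'' = 0
E = 8, F = 0, G = 2401/144; answer radicand W^2 = 8
unnormalised second-form numerators: l = -2, m = 0, n = -49/6; L = l/sqrt(8), and similarly M = m/sqrt(W^2), N = n/sqrt(W^2)

Answer: L = -sqrt(2)/2, M = 0, N = -49*sqrt(2)/24


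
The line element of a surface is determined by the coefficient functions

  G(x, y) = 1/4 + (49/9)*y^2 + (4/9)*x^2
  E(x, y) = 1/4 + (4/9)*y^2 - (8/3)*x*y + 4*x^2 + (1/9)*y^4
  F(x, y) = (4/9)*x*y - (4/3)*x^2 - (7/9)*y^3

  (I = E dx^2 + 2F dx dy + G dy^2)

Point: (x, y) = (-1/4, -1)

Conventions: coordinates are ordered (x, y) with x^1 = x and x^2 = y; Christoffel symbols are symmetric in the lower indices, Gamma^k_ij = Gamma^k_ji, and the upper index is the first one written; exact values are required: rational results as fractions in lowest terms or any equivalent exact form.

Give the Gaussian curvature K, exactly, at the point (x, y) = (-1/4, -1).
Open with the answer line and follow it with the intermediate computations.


Answer: K = 121312/154587

E = 7/18, F = 29/36, G = 103/18, EG - F^2 = 227/144 at the point
E_x = 2/3, E_y = -2/3, F_x = 2/9, F_y = -22/9, G_x = -2/9, G_y = -98/9
E_yy = 20/9, F_xy = 4/9, G_xx = 8/9
By Brioschi, K is (det M1 - det M2) divided by (EG - F^2) squared.
M1 = [[-E_yy/2 + F_xy - G_xx/2, E_x/2, F_x - E_y/2], [F_y - G_x/2, E, F], [G_y/2, F, G]] = [[-10/9, 1/3, 5/9], [-7/3, 7/18, 29/36], [-49/9, 29/36, 103/18]]; det M1 = 7985/5832
M2 = [[0, E_y/2, G_x/2], [E_y/2, E, F], [G_x/2, F, G]] = [[0, -1/3, -1/9], [-1/3, 7/18, 29/36], [-1/9, 29/36, 103/18]]; det M2 = -847/1458
det M1 - det M2 = 3791/1944; K = 3791/1944 / (227/144)^2 = 121312/154587


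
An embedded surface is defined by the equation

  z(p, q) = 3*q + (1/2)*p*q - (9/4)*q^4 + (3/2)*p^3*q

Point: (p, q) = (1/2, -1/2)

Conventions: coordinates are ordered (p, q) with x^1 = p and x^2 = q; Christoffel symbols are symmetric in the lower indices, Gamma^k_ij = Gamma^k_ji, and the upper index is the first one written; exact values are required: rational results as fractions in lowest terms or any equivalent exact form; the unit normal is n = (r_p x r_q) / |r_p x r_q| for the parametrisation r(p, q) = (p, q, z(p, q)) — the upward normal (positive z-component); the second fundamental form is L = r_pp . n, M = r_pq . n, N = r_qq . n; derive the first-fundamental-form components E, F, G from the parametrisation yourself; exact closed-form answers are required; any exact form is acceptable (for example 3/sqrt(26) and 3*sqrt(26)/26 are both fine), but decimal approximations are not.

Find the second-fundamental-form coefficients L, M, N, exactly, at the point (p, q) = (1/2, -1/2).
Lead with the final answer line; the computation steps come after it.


Answer: L = -6*sqrt(5754)/959, M = 13*sqrt(5754)/2877, N = -18*sqrt(5754)/959

z_p = -13/16, z_q = 73/16, z_pp = -9/4, z_pq = 13/8, z_qq = -27/4
E = 425/256, F = -949/256, G = 5585/256; answer radicand W^2 = 2877/128
unnormalised second-form numerators: l = -9/4, m = 13/8, n = -27/4; L = l/sqrt(2877/128), and similarly M = m/sqrt(W^2), N = n/sqrt(W^2)


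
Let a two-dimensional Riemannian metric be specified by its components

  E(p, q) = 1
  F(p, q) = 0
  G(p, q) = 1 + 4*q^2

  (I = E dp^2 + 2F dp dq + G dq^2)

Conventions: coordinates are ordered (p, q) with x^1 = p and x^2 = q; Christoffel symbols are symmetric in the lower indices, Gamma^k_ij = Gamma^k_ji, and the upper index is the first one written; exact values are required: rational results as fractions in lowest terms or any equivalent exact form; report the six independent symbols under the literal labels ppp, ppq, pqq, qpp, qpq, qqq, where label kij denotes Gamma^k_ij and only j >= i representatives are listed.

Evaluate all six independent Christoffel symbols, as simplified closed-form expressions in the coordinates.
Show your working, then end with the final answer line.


E = 1; F = 0; G = 1 + 4*q^2
Gamma^k_ij = (1/2) g^{kl} (d_i g_jl + d_j g_il - d_l g_ij), with g^inv = (1/(EG-F^2)) [[G, -F], [-F, E]]
first partials: E_p = 0, E_q = 0, F_p = 0, F_q = 0, G_p = 0, G_q = 8*q
D = EG - F^2 = 1 + 4*q^2
expanded: Gamma^p_pp = (G E_p - 2F F_p + F E_q)/(2D), Gamma^p_pq = (G E_q - F G_p)/(2D), Gamma^p_qq = (2G F_q - G G_p - F G_q)/(2D), Gamma^q_pp = (2E F_p - E E_q - F E_p)/(2D), Gamma^q_pq = (E G_p - F E_q)/(2D), Gamma^q_qq = (E G_q - 2F F_q + F G_p)/(2D); substitute and cancel common factors

Answer: Gamma_ppp = 0, Gamma_ppq = 0, Gamma_pqq = 0, Gamma_qpp = 0, Gamma_qpq = 0, Gamma_qqq = 4*q/(4*q^2 + 1)
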